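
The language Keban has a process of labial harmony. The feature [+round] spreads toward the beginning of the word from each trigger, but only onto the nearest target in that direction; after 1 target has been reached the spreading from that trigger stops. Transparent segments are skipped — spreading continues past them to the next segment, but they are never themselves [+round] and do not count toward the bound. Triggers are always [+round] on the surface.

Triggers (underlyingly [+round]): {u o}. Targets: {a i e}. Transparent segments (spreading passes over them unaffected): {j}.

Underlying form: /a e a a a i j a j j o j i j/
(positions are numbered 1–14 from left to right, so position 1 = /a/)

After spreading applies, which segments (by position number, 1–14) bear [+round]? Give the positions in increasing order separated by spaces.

8 11

From /o/ at 11 leftward: 10 /j/ transparent; 9 /j/ transparent; 8 /a/ → [+round]; bound reached.
Targets with no active source: positions 1 2 3 4 5 6 13 stay [-round].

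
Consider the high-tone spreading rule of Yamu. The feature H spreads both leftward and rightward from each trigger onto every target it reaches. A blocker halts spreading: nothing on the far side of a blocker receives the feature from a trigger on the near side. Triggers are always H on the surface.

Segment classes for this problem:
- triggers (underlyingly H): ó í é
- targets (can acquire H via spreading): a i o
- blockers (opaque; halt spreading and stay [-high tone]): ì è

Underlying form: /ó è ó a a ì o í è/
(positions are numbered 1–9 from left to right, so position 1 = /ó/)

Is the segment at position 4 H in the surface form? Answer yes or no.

From /ó/ at 1 rightward: 2 /è/ blocks.
From /ó/ at 1 leftward: word edge.
From /ó/ at 3 rightward: 4 /a/ → H; 5 /a/ → H; 6 /ì/ blocks.
From /ó/ at 3 leftward: 2 /è/ blocks.
From /í/ at 8 rightward: 9 /è/ blocks.
From /í/ at 8 leftward: 7 /o/ → H; 6 /ì/ blocks.
H positions on the surface: 1 3 4 5 7 8.

yes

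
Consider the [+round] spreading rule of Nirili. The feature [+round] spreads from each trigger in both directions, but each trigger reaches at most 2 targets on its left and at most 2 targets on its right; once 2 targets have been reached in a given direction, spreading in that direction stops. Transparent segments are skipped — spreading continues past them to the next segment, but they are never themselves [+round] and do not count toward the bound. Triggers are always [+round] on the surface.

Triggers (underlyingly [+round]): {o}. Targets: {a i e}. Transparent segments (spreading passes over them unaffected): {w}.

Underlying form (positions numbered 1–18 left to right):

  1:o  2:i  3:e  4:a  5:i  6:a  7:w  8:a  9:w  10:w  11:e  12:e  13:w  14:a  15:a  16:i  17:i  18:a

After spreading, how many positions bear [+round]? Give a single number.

From /o/ at 1 rightward: 2 /i/ → [+round]; 3 /e/ → [+round]; bound reached.
From /o/ at 1 leftward: word edge.
Targets with no active source: positions 4 5 6 8 11 12 14 15 16 17 18 stay [-round].
[+round] positions on the surface: 1 2 3.

3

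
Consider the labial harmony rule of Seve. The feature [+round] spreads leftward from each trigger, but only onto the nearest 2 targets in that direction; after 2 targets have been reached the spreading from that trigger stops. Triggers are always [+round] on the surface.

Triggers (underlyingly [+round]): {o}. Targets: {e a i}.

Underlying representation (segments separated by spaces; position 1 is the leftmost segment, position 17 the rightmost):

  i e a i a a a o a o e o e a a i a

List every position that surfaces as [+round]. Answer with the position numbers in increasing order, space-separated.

6 7 8 9 10 11 12

From /o/ at 8 leftward: 7 /a/ → [+round]; 6 /a/ → [+round]; bound reached.
From /o/ at 10 leftward: 9 /a/ → [+round]; 8 /o/ is itself a trigger — this domain ends here.
From /o/ at 12 leftward: 11 /e/ → [+round]; 10 /o/ is itself a trigger — this domain ends here.
Targets with no active source: positions 1 2 3 4 5 13 14 15 16 17 stay [-round].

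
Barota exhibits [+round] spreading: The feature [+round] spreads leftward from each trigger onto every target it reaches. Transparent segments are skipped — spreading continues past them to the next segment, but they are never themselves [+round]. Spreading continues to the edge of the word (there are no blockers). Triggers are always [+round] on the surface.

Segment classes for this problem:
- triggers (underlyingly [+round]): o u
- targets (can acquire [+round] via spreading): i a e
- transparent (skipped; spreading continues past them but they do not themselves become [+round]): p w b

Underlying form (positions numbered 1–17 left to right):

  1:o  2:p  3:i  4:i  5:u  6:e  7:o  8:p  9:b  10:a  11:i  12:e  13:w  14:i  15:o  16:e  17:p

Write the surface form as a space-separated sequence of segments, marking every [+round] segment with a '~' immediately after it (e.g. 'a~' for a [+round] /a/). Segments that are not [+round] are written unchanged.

From /o/ at 1 leftward: word edge.
From /u/ at 5 leftward: 4 /i/ → [+round]; 3 /i/ → [+round]; 2 /p/ transparent; 1 /o/ is itself a trigger — this domain ends here.
From /o/ at 7 leftward: 6 /e/ → [+round]; 5 /u/ is itself a trigger — this domain ends here.
From /o/ at 15 leftward: 14 /i/ → [+round]; 13 /w/ transparent; 12 /e/ → [+round]; 11 /i/ → [+round]; 10 /a/ → [+round]; 9 /b/ transparent; 8 /p/ transparent; 7 /o/ is itself a trigger — this domain ends here.
Target with no active source: position 16 stays [-round].
[+round] positions on the surface: 1 3 4 5 6 7 10 11 12 14 15.

o~ p i~ i~ u~ e~ o~ p b a~ i~ e~ w i~ o~ e p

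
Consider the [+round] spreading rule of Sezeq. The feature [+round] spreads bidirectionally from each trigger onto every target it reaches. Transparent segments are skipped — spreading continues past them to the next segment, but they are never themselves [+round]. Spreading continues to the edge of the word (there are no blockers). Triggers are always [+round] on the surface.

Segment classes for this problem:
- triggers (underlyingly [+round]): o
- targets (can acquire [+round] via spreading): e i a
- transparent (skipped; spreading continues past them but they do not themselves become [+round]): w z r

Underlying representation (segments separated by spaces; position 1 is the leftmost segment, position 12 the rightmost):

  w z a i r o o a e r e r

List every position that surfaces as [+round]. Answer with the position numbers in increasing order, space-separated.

From /o/ at 6 rightward: 7 /o/ is itself a trigger — this domain ends here.
From /o/ at 6 leftward: 5 /r/ transparent; 4 /i/ → [+round]; 3 /a/ → [+round]; 2 /z/ transparent; 1 /w/ transparent; word edge.
From /o/ at 7 rightward: 8 /a/ → [+round]; 9 /e/ → [+round]; 10 /r/ transparent; 11 /e/ → [+round]; 12 /r/ transparent; word edge.
From /o/ at 7 leftward: 6 /o/ is itself a trigger — this domain ends here.

3 4 6 7 8 9 11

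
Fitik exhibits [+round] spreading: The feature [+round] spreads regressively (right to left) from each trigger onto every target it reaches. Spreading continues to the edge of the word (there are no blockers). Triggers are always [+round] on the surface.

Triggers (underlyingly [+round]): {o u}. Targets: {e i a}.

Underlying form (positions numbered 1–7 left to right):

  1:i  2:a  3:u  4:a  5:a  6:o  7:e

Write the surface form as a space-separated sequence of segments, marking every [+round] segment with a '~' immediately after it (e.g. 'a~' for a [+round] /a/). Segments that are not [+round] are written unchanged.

i~ a~ u~ a~ a~ o~ e

From /u/ at 3 leftward: 2 /a/ → [+round]; 1 /i/ → [+round]; word edge.
From /o/ at 6 leftward: 5 /a/ → [+round]; 4 /a/ → [+round]; 3 /u/ is itself a trigger — this domain ends here.
Target with no active source: position 7 stays [-round].
[+round] positions on the surface: 1 2 3 4 5 6.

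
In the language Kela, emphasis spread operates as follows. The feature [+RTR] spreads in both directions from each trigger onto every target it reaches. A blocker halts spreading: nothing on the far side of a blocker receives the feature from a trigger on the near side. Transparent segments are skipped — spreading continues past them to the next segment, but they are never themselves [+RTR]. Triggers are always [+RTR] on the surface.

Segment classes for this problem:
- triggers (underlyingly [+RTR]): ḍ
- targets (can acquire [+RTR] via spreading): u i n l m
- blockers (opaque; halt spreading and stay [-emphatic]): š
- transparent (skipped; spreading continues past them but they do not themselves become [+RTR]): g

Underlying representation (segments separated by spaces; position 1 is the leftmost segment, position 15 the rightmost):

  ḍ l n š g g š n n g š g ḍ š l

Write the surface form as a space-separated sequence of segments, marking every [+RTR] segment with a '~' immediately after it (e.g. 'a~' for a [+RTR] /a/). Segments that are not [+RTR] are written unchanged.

From /ḍ/ at 1 rightward: 2 /l/ → [+RTR]; 3 /n/ → [+RTR]; 4 /š/ blocks.
From /ḍ/ at 1 leftward: word edge.
From /ḍ/ at 13 rightward: 14 /š/ blocks.
From /ḍ/ at 13 leftward: 12 /g/ transparent; 11 /š/ blocks.
Targets with no active source: positions 8 9 15 stay [-emphatic].
[+RTR] positions on the surface: 1 2 3 13.

ḍ~ l~ n~ š g g š n n g š g ḍ~ š l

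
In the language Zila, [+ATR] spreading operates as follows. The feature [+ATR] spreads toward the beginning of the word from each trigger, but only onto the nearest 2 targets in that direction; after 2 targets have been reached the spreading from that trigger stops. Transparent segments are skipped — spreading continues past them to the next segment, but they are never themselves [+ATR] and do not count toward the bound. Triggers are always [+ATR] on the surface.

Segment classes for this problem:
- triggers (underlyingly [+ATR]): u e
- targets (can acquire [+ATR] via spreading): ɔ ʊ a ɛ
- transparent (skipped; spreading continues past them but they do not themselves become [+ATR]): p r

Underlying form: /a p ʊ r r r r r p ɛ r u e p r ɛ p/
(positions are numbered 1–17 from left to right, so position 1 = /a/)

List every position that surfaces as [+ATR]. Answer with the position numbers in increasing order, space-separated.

3 10 12 13

From /u/ at 12 leftward: 11 /r/ transparent; 10 /ɛ/ → [+ATR]; 9 /p/ transparent; 8 /r/ transparent; 7 /r/ transparent; 6 /r/ transparent; 5 /r/ transparent; 4 /r/ transparent; 3 /ʊ/ → [+ATR]; bound reached.
From /e/ at 13 leftward: 12 /u/ is itself a trigger — this domain ends here.
Targets with no active source: positions 1 16 stay [-ATR].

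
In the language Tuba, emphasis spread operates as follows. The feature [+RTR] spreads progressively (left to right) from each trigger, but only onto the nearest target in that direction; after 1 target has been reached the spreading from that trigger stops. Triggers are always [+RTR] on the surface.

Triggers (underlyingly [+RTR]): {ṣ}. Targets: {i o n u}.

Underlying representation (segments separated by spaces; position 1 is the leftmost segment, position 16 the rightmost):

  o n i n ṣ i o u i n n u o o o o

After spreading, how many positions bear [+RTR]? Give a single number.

2

From /ṣ/ at 5 rightward: 6 /i/ → [+RTR]; bound reached.
Targets with no active source: positions 1 2 3 4 7 8 9 10 11 12 13 14 15 16 stay [-emphatic].
[+RTR] positions on the surface: 5 6.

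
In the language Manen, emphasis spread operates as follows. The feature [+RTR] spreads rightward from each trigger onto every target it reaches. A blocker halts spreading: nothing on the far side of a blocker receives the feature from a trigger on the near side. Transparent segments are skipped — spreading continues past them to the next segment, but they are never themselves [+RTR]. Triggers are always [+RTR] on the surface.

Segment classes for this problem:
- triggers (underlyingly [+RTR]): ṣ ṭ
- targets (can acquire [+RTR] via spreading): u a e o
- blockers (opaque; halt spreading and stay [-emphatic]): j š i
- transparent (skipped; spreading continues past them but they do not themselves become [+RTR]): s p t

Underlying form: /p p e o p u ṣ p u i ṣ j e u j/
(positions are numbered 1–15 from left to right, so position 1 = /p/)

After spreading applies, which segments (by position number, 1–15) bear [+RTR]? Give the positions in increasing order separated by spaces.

From /ṣ/ at 7 rightward: 8 /p/ transparent; 9 /u/ → [+RTR]; 10 /i/ blocks.
From /ṣ/ at 11 rightward: 12 /j/ blocks.
Targets with no active source: positions 3 4 6 13 14 stay [-emphatic].

7 9 11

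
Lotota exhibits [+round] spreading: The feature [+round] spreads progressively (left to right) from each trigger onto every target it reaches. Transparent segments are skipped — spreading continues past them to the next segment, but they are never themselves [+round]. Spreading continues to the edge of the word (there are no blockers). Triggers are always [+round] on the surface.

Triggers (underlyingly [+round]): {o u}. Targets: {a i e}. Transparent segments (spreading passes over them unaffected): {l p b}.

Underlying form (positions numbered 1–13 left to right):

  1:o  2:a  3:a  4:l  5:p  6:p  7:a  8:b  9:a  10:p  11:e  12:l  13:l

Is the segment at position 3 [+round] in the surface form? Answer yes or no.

From /o/ at 1 rightward: 2 /a/ → [+round]; 3 /a/ → [+round]; 4 /l/ transparent; 5 /p/ transparent; 6 /p/ transparent; 7 /a/ → [+round]; 8 /b/ transparent; 9 /a/ → [+round]; 10 /p/ transparent; 11 /e/ → [+round]; 12 /l/ transparent; 13 /l/ transparent; word edge.
[+round] positions on the surface: 1 2 3 7 9 11.

yes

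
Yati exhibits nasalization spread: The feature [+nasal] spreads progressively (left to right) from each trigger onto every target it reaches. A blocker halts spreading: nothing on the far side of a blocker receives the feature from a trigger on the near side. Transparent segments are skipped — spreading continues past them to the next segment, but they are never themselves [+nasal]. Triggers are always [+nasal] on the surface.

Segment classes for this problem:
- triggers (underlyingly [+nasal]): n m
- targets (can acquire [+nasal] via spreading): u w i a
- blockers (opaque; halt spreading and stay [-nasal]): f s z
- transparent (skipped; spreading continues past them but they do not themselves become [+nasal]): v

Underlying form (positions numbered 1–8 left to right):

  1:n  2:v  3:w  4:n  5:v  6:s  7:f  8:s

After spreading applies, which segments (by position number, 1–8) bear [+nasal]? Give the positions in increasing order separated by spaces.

From /n/ at 1 rightward: 2 /v/ transparent; 3 /w/ → [+nasal]; 4 /n/ is itself a trigger — this domain ends here.
From /n/ at 4 rightward: 5 /v/ transparent; 6 /s/ blocks.

1 3 4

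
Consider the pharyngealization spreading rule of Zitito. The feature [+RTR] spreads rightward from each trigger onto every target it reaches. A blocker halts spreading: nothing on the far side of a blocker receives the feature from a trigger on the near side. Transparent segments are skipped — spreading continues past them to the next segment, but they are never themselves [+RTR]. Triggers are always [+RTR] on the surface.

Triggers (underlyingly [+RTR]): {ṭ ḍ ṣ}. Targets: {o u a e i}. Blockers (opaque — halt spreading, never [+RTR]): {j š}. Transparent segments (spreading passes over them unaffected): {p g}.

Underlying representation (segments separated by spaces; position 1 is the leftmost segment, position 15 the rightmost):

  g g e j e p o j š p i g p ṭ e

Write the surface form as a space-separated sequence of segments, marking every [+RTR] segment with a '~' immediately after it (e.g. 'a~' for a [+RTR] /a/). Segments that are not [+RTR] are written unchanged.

g g e j e p o j š p i g p ṭ~ e~

From /ṭ/ at 14 rightward: 15 /e/ → [+RTR]; word edge.
Targets with no active source: positions 3 5 7 11 stay [-emphatic].
[+RTR] positions on the surface: 14 15.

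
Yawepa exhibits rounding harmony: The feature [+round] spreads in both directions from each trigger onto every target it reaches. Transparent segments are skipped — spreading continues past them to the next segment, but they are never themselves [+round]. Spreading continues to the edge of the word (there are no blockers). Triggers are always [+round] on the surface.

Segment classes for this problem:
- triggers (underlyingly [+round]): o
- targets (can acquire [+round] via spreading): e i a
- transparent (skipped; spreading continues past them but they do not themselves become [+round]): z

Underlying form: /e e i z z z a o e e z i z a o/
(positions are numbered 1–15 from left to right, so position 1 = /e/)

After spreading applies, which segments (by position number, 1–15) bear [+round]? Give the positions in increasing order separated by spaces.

From /o/ at 8 rightward: 9 /e/ → [+round]; 10 /e/ → [+round]; 11 /z/ transparent; 12 /i/ → [+round]; 13 /z/ transparent; 14 /a/ → [+round]; 15 /o/ is itself a trigger — this domain ends here.
From /o/ at 8 leftward: 7 /a/ → [+round]; 6 /z/ transparent; 5 /z/ transparent; 4 /z/ transparent; 3 /i/ → [+round]; 2 /e/ → [+round]; 1 /e/ → [+round]; word edge.
From /o/ at 15 rightward: word edge.
From /o/ at 15 leftward: 14 /a/ → [+round]; 13 /z/ transparent; 12 /i/ → [+round]; 11 /z/ transparent; 10 /e/ → [+round]; 9 /e/ → [+round]; 8 /o/ is itself a trigger — this domain ends here.

1 2 3 7 8 9 10 12 14 15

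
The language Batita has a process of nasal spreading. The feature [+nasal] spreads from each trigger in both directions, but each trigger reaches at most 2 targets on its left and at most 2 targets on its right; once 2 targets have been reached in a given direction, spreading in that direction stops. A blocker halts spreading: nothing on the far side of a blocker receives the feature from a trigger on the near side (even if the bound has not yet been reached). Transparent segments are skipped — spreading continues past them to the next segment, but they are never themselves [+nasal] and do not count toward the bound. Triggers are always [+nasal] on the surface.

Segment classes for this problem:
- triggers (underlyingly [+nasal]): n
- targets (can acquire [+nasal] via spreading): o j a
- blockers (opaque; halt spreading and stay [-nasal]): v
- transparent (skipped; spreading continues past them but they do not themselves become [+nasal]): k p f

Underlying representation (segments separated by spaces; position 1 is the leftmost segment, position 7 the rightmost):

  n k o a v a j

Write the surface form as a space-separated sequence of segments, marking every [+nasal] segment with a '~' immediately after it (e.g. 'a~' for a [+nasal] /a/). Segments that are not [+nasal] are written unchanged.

n~ k o~ a~ v a j

From /n/ at 1 rightward: 2 /k/ transparent; 3 /o/ → [+nasal]; 4 /a/ → [+nasal]; bound reached.
From /n/ at 1 leftward: word edge.
Targets with no active source: positions 6 7 stay [-nasal].
[+nasal] positions on the surface: 1 3 4.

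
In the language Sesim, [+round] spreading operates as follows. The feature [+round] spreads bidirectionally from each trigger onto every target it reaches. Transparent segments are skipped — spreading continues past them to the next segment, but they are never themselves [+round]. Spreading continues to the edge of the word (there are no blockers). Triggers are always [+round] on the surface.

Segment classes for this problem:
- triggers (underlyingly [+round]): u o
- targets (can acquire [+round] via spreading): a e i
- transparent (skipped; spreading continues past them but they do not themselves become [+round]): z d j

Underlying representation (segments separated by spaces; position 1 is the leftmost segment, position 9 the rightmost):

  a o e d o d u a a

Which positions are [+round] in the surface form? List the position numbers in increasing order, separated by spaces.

1 2 3 5 7 8 9

From /o/ at 2 rightward: 3 /e/ → [+round]; 4 /d/ transparent; 5 /o/ is itself a trigger — this domain ends here.
From /o/ at 2 leftward: 1 /a/ → [+round]; word edge.
From /o/ at 5 rightward: 6 /d/ transparent; 7 /u/ is itself a trigger — this domain ends here.
From /o/ at 5 leftward: 4 /d/ transparent; 3 /e/ → [+round]; 2 /o/ is itself a trigger — this domain ends here.
From /u/ at 7 rightward: 8 /a/ → [+round]; 9 /a/ → [+round]; word edge.
From /u/ at 7 leftward: 6 /d/ transparent; 5 /o/ is itself a trigger — this domain ends here.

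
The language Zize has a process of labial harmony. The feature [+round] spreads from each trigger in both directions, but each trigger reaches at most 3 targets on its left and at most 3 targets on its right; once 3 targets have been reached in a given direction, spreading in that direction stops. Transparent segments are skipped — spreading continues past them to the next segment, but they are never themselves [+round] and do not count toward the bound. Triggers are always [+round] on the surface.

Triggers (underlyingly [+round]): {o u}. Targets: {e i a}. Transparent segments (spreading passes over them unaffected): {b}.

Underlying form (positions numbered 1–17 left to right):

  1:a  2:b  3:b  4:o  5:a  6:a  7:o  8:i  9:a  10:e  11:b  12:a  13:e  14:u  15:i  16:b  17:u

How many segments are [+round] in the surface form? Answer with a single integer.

From /o/ at 4 rightward: 5 /a/ → [+round]; 6 /a/ → [+round]; 7 /o/ is itself a trigger — this domain ends here.
From /o/ at 4 leftward: 3 /b/ transparent; 2 /b/ transparent; 1 /a/ → [+round]; word edge.
From /o/ at 7 rightward: 8 /i/ → [+round]; 9 /a/ → [+round]; 10 /e/ → [+round]; bound reached.
From /o/ at 7 leftward: 6 /a/ → [+round]; 5 /a/ → [+round]; 4 /o/ is itself a trigger — this domain ends here.
From /u/ at 14 rightward: 15 /i/ → [+round]; 16 /b/ transparent; 17 /u/ is itself a trigger — this domain ends here.
From /u/ at 14 leftward: 13 /e/ → [+round]; 12 /a/ → [+round]; 11 /b/ transparent; 10 /e/ → [+round]; bound reached.
From /u/ at 17 rightward: word edge.
From /u/ at 17 leftward: 16 /b/ transparent; 15 /i/ → [+round]; 14 /u/ is itself a trigger — this domain ends here.
[+round] positions on the surface: 1 4 5 6 7 8 9 10 12 13 14 15 17.

13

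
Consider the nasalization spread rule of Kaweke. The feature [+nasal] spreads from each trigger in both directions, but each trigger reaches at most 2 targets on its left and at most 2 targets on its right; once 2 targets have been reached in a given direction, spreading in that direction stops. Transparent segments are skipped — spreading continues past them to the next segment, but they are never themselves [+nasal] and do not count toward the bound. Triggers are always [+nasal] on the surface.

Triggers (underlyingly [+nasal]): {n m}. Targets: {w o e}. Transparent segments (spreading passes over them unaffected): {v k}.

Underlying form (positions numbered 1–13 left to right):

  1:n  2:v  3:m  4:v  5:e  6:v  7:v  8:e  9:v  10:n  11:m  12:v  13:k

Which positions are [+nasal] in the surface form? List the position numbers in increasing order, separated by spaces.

1 3 5 8 10 11

From /n/ at 1 rightward: 2 /v/ transparent; 3 /m/ is itself a trigger — this domain ends here.
From /n/ at 1 leftward: word edge.
From /m/ at 3 rightward: 4 /v/ transparent; 5 /e/ → [+nasal]; 6 /v/ transparent; 7 /v/ transparent; 8 /e/ → [+nasal]; bound reached.
From /m/ at 3 leftward: 2 /v/ transparent; 1 /n/ is itself a trigger — this domain ends here.
From /n/ at 10 rightward: 11 /m/ is itself a trigger — this domain ends here.
From /n/ at 10 leftward: 9 /v/ transparent; 8 /e/ → [+nasal]; 7 /v/ transparent; 6 /v/ transparent; 5 /e/ → [+nasal]; bound reached.
From /m/ at 11 rightward: 12 /v/ transparent; 13 /k/ transparent; word edge.
From /m/ at 11 leftward: 10 /n/ is itself a trigger — this domain ends here.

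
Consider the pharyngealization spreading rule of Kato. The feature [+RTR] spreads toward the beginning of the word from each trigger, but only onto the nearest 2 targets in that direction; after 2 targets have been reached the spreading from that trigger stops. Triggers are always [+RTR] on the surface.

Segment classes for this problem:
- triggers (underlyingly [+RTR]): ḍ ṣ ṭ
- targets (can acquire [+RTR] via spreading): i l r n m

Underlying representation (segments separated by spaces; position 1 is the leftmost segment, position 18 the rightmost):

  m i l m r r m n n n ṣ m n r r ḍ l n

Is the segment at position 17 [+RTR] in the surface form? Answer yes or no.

From /ṣ/ at 11 leftward: 10 /n/ → [+RTR]; 9 /n/ → [+RTR]; bound reached.
From /ḍ/ at 16 leftward: 15 /r/ → [+RTR]; 14 /r/ → [+RTR]; bound reached.
Targets with no active source: positions 1 2 3 4 5 6 7 8 12 13 17 18 stay [-emphatic].
[+RTR] positions on the surface: 9 10 11 14 15 16.

no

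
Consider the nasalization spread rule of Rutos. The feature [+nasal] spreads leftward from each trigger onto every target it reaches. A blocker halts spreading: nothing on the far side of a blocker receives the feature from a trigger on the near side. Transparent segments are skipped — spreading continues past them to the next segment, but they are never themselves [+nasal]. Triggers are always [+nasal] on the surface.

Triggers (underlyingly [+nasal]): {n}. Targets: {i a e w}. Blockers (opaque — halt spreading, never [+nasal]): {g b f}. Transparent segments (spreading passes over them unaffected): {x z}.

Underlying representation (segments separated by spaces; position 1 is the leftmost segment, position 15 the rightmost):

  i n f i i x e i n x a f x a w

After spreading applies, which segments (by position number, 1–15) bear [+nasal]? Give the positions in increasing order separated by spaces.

1 2 4 5 7 8 9

From /n/ at 2 leftward: 1 /i/ → [+nasal]; word edge.
From /n/ at 9 leftward: 8 /i/ → [+nasal]; 7 /e/ → [+nasal]; 6 /x/ transparent; 5 /i/ → [+nasal]; 4 /i/ → [+nasal]; 3 /f/ blocks.
Targets with no active source: positions 11 14 15 stay [-nasal].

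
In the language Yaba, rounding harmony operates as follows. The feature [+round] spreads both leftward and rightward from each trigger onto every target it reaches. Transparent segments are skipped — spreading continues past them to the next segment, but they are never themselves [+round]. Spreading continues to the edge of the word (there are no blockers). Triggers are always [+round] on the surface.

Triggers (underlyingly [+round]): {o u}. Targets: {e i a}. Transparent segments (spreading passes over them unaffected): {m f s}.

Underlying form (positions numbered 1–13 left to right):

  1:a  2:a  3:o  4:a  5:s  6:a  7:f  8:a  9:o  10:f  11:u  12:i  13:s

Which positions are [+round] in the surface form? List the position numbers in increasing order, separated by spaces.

From /o/ at 3 rightward: 4 /a/ → [+round]; 5 /s/ transparent; 6 /a/ → [+round]; 7 /f/ transparent; 8 /a/ → [+round]; 9 /o/ is itself a trigger — this domain ends here.
From /o/ at 3 leftward: 2 /a/ → [+round]; 1 /a/ → [+round]; word edge.
From /o/ at 9 rightward: 10 /f/ transparent; 11 /u/ is itself a trigger — this domain ends here.
From /o/ at 9 leftward: 8 /a/ → [+round]; 7 /f/ transparent; 6 /a/ → [+round]; 5 /s/ transparent; 4 /a/ → [+round]; 3 /o/ is itself a trigger — this domain ends here.
From /u/ at 11 rightward: 12 /i/ → [+round]; 13 /s/ transparent; word edge.
From /u/ at 11 leftward: 10 /f/ transparent; 9 /o/ is itself a trigger — this domain ends here.

1 2 3 4 6 8 9 11 12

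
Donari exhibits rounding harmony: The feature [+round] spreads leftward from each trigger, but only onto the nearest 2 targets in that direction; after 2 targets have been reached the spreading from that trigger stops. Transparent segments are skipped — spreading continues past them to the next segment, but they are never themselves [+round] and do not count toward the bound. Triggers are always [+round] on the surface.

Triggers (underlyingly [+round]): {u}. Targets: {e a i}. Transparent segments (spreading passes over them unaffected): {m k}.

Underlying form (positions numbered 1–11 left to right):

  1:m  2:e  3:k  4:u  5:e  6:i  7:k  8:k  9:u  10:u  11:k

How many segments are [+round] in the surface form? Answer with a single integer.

From /u/ at 4 leftward: 3 /k/ transparent; 2 /e/ → [+round]; 1 /m/ transparent; word edge.
From /u/ at 9 leftward: 8 /k/ transparent; 7 /k/ transparent; 6 /i/ → [+round]; 5 /e/ → [+round]; bound reached.
From /u/ at 10 leftward: 9 /u/ is itself a trigger — this domain ends here.
[+round] positions on the surface: 2 4 5 6 9 10.

6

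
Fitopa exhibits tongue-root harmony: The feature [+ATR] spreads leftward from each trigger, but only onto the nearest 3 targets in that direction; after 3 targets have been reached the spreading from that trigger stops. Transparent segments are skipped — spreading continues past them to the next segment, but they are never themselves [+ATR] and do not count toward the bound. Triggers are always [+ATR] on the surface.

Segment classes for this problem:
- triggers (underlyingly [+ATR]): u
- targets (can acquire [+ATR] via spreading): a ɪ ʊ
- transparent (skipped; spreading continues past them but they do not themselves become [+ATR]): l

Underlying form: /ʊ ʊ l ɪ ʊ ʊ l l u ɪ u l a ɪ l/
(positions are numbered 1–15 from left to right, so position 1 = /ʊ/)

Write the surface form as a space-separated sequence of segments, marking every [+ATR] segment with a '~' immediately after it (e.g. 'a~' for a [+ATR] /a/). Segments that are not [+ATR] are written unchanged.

ʊ ʊ l ɪ~ ʊ~ ʊ~ l l u~ ɪ~ u~ l a ɪ l

From /u/ at 9 leftward: 8 /l/ transparent; 7 /l/ transparent; 6 /ʊ/ → [+ATR]; 5 /ʊ/ → [+ATR]; 4 /ɪ/ → [+ATR]; bound reached.
From /u/ at 11 leftward: 10 /ɪ/ → [+ATR]; 9 /u/ is itself a trigger — this domain ends here.
Targets with no active source: positions 1 2 13 14 stay [-ATR].
[+ATR] positions on the surface: 4 5 6 9 10 11.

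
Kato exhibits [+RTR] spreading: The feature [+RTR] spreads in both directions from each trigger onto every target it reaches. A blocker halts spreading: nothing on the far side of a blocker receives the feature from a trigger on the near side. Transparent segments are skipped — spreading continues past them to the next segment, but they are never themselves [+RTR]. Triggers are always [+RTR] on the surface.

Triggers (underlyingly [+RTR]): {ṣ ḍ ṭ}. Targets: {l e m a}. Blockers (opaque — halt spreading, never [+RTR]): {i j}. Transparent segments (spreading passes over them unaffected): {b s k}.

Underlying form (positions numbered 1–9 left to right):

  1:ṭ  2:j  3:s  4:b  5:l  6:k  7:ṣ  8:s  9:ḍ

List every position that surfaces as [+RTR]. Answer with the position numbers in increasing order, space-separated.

1 5 7 9

From /ṭ/ at 1 rightward: 2 /j/ blocks.
From /ṭ/ at 1 leftward: word edge.
From /ṣ/ at 7 rightward: 8 /s/ transparent; 9 /ḍ/ is itself a trigger — this domain ends here.
From /ṣ/ at 7 leftward: 6 /k/ transparent; 5 /l/ → [+RTR]; 4 /b/ transparent; 3 /s/ transparent; 2 /j/ blocks.
From /ḍ/ at 9 rightward: word edge.
From /ḍ/ at 9 leftward: 8 /s/ transparent; 7 /ṣ/ is itself a trigger — this domain ends here.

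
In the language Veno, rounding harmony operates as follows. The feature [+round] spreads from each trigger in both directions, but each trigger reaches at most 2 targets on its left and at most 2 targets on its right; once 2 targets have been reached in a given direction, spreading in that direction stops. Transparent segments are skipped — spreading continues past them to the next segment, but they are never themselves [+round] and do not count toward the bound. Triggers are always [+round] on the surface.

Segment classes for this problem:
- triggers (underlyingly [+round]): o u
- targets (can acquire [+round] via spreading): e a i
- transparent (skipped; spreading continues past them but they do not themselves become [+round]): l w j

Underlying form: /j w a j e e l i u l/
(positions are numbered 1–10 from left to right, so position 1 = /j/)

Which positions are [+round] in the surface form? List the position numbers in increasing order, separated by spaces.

From /u/ at 9 rightward: 10 /l/ transparent; word edge.
From /u/ at 9 leftward: 8 /i/ → [+round]; 7 /l/ transparent; 6 /e/ → [+round]; bound reached.
Targets with no active source: positions 3 5 stay [-round].

6 8 9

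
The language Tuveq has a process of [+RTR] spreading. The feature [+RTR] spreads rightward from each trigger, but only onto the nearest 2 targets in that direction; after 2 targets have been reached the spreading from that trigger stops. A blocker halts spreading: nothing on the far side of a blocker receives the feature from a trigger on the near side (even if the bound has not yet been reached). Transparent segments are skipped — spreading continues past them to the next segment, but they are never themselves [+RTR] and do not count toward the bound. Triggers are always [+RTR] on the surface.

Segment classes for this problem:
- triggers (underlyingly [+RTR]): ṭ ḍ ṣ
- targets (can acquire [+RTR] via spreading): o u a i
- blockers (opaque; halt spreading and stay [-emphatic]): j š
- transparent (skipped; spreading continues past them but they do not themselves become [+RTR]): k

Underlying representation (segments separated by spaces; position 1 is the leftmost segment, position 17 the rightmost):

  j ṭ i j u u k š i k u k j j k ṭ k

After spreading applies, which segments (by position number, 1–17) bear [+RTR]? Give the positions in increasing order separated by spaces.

2 3 16

From /ṭ/ at 2 rightward: 3 /i/ → [+RTR]; 4 /j/ blocks.
From /ṭ/ at 16 rightward: 17 /k/ transparent; word edge.
Targets with no active source: positions 5 6 9 11 stay [-emphatic].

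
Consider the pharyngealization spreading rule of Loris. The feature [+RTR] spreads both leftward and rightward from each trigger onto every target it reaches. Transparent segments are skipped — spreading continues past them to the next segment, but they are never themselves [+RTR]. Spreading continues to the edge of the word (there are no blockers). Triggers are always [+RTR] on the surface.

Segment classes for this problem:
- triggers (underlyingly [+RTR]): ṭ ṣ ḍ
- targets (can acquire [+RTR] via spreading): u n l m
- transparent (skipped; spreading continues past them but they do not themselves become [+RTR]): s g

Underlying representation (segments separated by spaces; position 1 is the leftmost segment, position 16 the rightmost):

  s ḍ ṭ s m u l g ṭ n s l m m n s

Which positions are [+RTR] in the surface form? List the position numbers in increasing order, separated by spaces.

2 3 5 6 7 9 10 12 13 14 15

From /ḍ/ at 2 rightward: 3 /ṭ/ is itself a trigger — this domain ends here.
From /ḍ/ at 2 leftward: 1 /s/ transparent; word edge.
From /ṭ/ at 3 rightward: 4 /s/ transparent; 5 /m/ → [+RTR]; 6 /u/ → [+RTR]; 7 /l/ → [+RTR]; 8 /g/ transparent; 9 /ṭ/ is itself a trigger — this domain ends here.
From /ṭ/ at 3 leftward: 2 /ḍ/ is itself a trigger — this domain ends here.
From /ṭ/ at 9 rightward: 10 /n/ → [+RTR]; 11 /s/ transparent; 12 /l/ → [+RTR]; 13 /m/ → [+RTR]; 14 /m/ → [+RTR]; 15 /n/ → [+RTR]; 16 /s/ transparent; word edge.
From /ṭ/ at 9 leftward: 8 /g/ transparent; 7 /l/ → [+RTR]; 6 /u/ → [+RTR]; 5 /m/ → [+RTR]; 4 /s/ transparent; 3 /ṭ/ is itself a trigger — this domain ends here.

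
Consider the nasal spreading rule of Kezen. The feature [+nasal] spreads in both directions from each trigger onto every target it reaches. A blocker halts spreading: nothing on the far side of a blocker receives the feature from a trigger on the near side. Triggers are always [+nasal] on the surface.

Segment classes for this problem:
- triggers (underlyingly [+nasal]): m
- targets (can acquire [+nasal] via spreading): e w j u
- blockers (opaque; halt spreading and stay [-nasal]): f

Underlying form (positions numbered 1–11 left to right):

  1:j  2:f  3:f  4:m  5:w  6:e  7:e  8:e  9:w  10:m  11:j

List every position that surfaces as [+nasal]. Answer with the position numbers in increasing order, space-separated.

4 5 6 7 8 9 10 11

From /m/ at 4 rightward: 5 /w/ → [+nasal]; 6 /e/ → [+nasal]; 7 /e/ → [+nasal]; 8 /e/ → [+nasal]; 9 /w/ → [+nasal]; 10 /m/ is itself a trigger — this domain ends here.
From /m/ at 4 leftward: 3 /f/ blocks.
From /m/ at 10 rightward: 11 /j/ → [+nasal]; word edge.
From /m/ at 10 leftward: 9 /w/ → [+nasal]; 8 /e/ → [+nasal]; 7 /e/ → [+nasal]; 6 /e/ → [+nasal]; 5 /w/ → [+nasal]; 4 /m/ is itself a trigger — this domain ends here.
Target with no active source: position 1 stays [-nasal].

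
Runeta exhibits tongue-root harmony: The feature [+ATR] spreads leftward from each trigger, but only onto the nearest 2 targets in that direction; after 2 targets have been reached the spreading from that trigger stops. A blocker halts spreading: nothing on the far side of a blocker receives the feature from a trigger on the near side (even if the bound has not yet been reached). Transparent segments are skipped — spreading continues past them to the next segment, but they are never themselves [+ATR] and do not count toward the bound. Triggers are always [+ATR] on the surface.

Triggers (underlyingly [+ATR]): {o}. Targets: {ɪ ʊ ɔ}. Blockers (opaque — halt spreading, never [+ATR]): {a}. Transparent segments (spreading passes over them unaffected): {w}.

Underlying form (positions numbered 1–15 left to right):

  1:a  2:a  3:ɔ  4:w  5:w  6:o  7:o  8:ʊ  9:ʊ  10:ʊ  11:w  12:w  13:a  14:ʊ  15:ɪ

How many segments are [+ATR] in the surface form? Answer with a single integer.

From /o/ at 6 leftward: 5 /w/ transparent; 4 /w/ transparent; 3 /ɔ/ → [+ATR]; 2 /a/ blocks.
From /o/ at 7 leftward: 6 /o/ is itself a trigger — this domain ends here.
Targets with no active source: positions 8 9 10 14 15 stay [-ATR].
[+ATR] positions on the surface: 3 6 7.

3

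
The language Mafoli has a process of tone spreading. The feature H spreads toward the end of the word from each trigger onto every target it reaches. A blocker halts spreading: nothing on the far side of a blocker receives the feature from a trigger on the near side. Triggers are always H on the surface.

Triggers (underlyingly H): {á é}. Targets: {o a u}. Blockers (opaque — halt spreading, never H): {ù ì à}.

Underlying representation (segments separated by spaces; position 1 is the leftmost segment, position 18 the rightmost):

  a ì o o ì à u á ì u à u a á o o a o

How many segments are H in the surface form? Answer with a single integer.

From /á/ at 8 rightward: 9 /ì/ blocks.
From /á/ at 14 rightward: 15 /o/ → H; 16 /o/ → H; 17 /a/ → H; 18 /o/ → H; word edge.
Targets with no active source: positions 1 3 4 7 10 12 13 stay [-high tone].
H positions on the surface: 8 14 15 16 17 18.

6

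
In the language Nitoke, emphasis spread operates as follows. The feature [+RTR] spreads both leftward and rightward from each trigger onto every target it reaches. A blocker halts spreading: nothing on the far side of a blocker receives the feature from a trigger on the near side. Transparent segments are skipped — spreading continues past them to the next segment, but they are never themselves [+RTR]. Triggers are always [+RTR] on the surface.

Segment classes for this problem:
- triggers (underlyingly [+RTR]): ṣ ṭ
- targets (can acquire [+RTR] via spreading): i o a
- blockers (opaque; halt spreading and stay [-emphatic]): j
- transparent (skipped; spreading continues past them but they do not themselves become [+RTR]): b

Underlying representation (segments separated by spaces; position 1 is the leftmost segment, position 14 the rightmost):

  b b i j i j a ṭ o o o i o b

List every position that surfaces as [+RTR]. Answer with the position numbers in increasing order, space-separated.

7 8 9 10 11 12 13

From /ṭ/ at 8 rightward: 9 /o/ → [+RTR]; 10 /o/ → [+RTR]; 11 /o/ → [+RTR]; 12 /i/ → [+RTR]; 13 /o/ → [+RTR]; 14 /b/ transparent; word edge.
From /ṭ/ at 8 leftward: 7 /a/ → [+RTR]; 6 /j/ blocks.
Targets with no active source: positions 3 5 stay [-emphatic].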